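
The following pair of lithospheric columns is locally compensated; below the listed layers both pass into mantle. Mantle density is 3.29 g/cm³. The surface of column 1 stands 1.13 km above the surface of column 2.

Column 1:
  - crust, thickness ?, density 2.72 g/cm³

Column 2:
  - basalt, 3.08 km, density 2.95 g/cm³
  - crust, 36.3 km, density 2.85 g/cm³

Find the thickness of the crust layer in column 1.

Take the compensation level at the base of the deeper column (depth z_c below the surface of column 1) and equate Σ ρ_i t_i down to z_c; mantle fills any gap and the z_c terms cancel.
Column 1: x×2.72 + (z_c − 0 − x)×3.29
Column 2: 1.13×0 + 3.08×2.95 + 36.3×2.85 + (z_c − 1.13 − 39.38)×3.29
The z_c×3.29 term appears on both sides and cancels. Collect the known terms of each column as K = Σ(ρt)_known − 3.29 × (depth of known layers): K_1 = 0 − 3.29×0 = 0; K_2 = 112.541 − 3.29×(1.13 + 39.38) = −20.7369.
Balance: K_1 − x×(3.29 − 2.72) = K_2, so x = (K_1 − K_2)/(3.29 − 2.72) = 20.7369/0.57 = 36.4 km.

36.4 km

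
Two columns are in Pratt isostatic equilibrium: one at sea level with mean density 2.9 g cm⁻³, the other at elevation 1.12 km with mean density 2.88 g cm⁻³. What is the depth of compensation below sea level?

161 km

ρ_ref D = ρ (D + h) → D (ρ_ref − ρ) = ρ h.
D = ρ h/(ρ_ref − ρ) = 2.88 × 1.12 km/(2.9 − 2.88) = 161 km.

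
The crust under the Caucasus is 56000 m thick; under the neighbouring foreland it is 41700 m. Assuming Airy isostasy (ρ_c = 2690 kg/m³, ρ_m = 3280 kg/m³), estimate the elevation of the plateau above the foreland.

2570 m

Excess crust Δ = 56000 m − 41700 m = 14300 m, split between elevation h and root r with h + r = Δ.
Airy balance ρ_c h = (ρ_m − ρ_c) r gives r = h ρ_c/(ρ_m − ρ_c), so h (1 + ρ_c/(ρ_m − ρ_c)) = Δ, i.e. h = Δ (ρ_m − ρ_c)/ρ_m.
h = 14300 m × 590/3280 = 2570 m.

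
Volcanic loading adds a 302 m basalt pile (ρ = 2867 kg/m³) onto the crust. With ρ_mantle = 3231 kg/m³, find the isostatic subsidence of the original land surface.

Subaerial loading: s = t ρ_load / ρ_m.
s = 302 m × 2867/3231 = 268 m.

268 m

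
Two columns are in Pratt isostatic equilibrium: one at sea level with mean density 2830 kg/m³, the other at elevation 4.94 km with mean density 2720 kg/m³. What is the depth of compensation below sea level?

ρ_ref D = ρ (D + h) → D (ρ_ref − ρ) = ρ h.
D = ρ h/(ρ_ref − ρ) = 2720 × 4.94 km/(2830 − 2720) = 122 km.

122 km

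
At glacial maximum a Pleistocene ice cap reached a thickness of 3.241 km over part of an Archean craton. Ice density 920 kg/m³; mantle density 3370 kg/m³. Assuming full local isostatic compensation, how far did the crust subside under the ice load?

Balancing pressure at the compensation depth: the ice load ρ_ice t is balanced by mantle displaced below, ρ_m s.
s = t ρ_ice / ρ_m = 3.241 km × 920/3370 = 0.885 km.

0.885 km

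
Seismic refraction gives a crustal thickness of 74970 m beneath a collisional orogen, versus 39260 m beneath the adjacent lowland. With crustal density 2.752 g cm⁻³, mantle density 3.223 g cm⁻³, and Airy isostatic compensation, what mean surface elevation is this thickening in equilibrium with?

Excess crust Δ = 74970 m − 39260 m = 35710 m, split between elevation h and root r with h + r = Δ.
Airy balance ρ_c h = (ρ_m − ρ_c) r gives r = h ρ_c/(ρ_m − ρ_c), so h (1 + ρ_c/(ρ_m − ρ_c)) = Δ, i.e. h = Δ (ρ_m − ρ_c)/ρ_m.
h = 35710 m × 0.471/3.223 = 5220 m.

5220 m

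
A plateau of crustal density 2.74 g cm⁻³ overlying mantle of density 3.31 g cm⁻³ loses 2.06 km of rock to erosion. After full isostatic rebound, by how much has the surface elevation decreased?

Rebound u = e ρ_c/ρ_m = 2.06 km × 2.74/3.31 = 1.705 km.
Net surface drop = e − u = 2.06 km − 1.705 km = e (ρ_m − ρ_c)/ρ_m = 0.355 km.

0.355 km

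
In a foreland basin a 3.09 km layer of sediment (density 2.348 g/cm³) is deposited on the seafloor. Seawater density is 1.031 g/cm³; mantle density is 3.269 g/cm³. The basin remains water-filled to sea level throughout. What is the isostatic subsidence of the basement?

Submarine loading: the sediment displaces seawater, and the subsidence is in turn flooded, so s (ρ_m − ρ_w) = t (ρ_sed − ρ_w).
s = 3.09 km × (2.348 − 1.031) / (3.269 − 1.031) = 1.82 km.

1.82 km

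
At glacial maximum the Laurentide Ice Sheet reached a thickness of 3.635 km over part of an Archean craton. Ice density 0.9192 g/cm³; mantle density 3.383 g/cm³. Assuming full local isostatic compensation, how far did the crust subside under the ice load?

0.988 km

For local isostatic compensation: the ice load ρ_ice t is balanced by mantle displaced below, ρ_m s.
s = t ρ_ice / ρ_m = 3.635 km × 0.9192/3.383 = 0.988 km.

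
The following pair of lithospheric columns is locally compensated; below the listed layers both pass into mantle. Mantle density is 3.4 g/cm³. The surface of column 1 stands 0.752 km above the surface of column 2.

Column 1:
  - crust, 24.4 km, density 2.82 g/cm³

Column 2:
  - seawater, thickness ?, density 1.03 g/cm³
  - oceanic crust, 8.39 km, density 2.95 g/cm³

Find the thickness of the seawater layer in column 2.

Take the compensation level at the base of the deeper column (depth z_c below the surface of column 1) and equate Σ ρ_i t_i down to z_c; mantle fills any gap and the z_c terms cancel.
Column 1: 24.4×2.82 + (z_c − 24.4)×3.4
Column 2: 0.752×0 + x×1.03 + 8.39×2.95 + (z_c − 0.752 − 8.39 − x)×3.4
The z_c×3.4 term appears on both sides and cancels. Collect the known terms of each column as K = Σ(ρt)_known − 3.4 × (depth of known layers): K_1 = 68.808 − 3.4×24.4 = −14.152; K_2 = 24.7505 − 3.4×(0.752 + 8.39) = −6.3323.
Balance: K_1 = K_2 − x×(3.4 − 1.03), so x = (K_2 − K_1)/(3.4 − 1.03) = 7.8197/2.37 = 3.3 km.

3.3 km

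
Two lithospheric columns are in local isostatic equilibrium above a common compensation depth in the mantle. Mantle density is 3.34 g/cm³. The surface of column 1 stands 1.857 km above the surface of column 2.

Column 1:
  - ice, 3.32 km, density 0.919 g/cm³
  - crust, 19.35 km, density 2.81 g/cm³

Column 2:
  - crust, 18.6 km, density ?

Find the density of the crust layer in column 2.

2.69 g/cm³

Take the compensation level at the base of the deeper column (depth z_c below the surface of column 1) and equate Σ ρ_i t_i down to z_c; mantle fills any gap and the z_c terms cancel.
Column 1: 3.32×0.919 + 19.35×2.81 + (z_c − 22.67)×3.34
Column 2: 1.857×0 + 18.6×ρ + (z_c − 1.857 − 18.6)×3.34
The z_c×3.34 term appears on both sides and cancels. Collect the known terms of each column as K = Σ(ρt)_known − 3.34 × (depth of known layers): K_1 = 57.42458 − 3.34×22.67 = −18.29322; K_2 = 0 − 3.34×(1.857 + 18.6) = −68.32638.
Balance: K_1 = K_2 + 18.6×ρ, so ρ = (K_1 − K_2)/18.6 = 50.0332/18.6 = 2.69 g/cm³.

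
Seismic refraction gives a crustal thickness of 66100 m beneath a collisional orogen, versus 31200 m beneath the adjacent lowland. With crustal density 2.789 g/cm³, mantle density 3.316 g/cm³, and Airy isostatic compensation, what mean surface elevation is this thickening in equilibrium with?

5550 m

Excess crust Δ = 66100 m − 31200 m = 34900 m, split between elevation h and root r with h + r = Δ.
Airy balance ρ_c h = (ρ_m − ρ_c) r gives r = h ρ_c/(ρ_m − ρ_c), so h (1 + ρ_c/(ρ_m − ρ_c)) = Δ, i.e. h = Δ (ρ_m − ρ_c)/ρ_m.
h = 34900 m × 0.527/3.316 = 5550 m.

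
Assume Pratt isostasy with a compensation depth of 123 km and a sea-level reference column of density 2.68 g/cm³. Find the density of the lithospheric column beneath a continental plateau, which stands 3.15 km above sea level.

2.61 g/cm³

Pratt balance: ρ_ref D = ρ (D + h).
ρ = ρ_ref D/(D + h) = 2.68 × 123 km/(123 km + 3.15 km) = 2.61 g/cm³.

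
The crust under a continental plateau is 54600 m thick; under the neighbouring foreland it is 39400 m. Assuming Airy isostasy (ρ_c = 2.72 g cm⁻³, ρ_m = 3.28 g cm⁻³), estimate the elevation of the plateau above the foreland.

Excess crust Δ = 54600 m − 39400 m = 15200 m, split between elevation h and root r with h + r = Δ.
Airy balance ρ_c h = (ρ_m − ρ_c) r gives r = h ρ_c/(ρ_m − ρ_c), so h (1 + ρ_c/(ρ_m − ρ_c)) = Δ, i.e. h = Δ (ρ_m − ρ_c)/ρ_m.
h = 15200 m × 0.56/3.28 = 2600 m.

2600 m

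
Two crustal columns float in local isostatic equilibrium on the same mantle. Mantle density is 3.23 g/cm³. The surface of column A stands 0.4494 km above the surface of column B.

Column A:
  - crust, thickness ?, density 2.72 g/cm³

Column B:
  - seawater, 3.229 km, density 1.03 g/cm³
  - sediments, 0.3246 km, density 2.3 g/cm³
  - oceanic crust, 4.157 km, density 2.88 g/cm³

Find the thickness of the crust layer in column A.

Take the compensation level at the base of the deeper column (depth z_c below the surface of column A) and equate Σ ρ_i t_i down to z_c; mantle fills any gap and the z_c terms cancel.
Column A: x×2.72 + (z_c − 0 − x)×3.23
Column B: 0.4494×0 + 3.229×1.03 + 0.3246×2.3 + 4.157×2.88 + (z_c − 0.4494 − 7.7106)×3.23
The z_c×3.23 term appears on both sides and cancels. Collect the known terms of each column as K = Σ(ρt)_known − 3.23 × (depth of known layers): K_A = 0 − 3.23×0 = 0; K_B = 16.04461 − 3.23×(0.4494 + 7.7106) = −10.31219.
Balance: K_A − x×(3.23 − 2.72) = K_B, so x = (K_A − K_B)/(3.23 − 2.72) = 10.3122/0.51 = 20.2 km.

20.2 km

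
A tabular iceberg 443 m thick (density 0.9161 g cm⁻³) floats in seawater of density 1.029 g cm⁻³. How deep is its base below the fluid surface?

394 m

Draft d = t ρ_obj/ρ_fluid = 443 m × 0.9161/1.029 = 394 m.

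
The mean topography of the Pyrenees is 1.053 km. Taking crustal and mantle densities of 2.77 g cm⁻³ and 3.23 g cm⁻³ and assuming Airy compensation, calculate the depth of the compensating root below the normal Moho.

6.34 km

In Airy isostatic equilibrium: the weight of the topography is balanced by the buoyancy of the root, ρ_c h = (ρ_m − ρ_c) r.
r = h · ρ_c / (ρ_m − ρ_c) = 1.053 km × 2.77 / (3.23 − 2.77) = 6.34 km.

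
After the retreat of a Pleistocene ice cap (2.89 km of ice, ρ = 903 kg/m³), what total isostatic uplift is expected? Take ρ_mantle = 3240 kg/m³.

0.805 km

Removing the load lets mantle flow back in; uplift u satisfies ρ_ice t = ρ_m u.
u = t ρ_ice/ρ_m = 2.89 km × 903/3240 = 0.805 km.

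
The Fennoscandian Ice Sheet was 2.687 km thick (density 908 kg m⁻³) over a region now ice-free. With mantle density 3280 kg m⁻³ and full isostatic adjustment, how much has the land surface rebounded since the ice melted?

Removing the load lets mantle flow back in; uplift u satisfies ρ_ice t = ρ_m u.
u = t ρ_ice/ρ_m = 2.687 km × 908/3280 = 0.744 km.

0.744 km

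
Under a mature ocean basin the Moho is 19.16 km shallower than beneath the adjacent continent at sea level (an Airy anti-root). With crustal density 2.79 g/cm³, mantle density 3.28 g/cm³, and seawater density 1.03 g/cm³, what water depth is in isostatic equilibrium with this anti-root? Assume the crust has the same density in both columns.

5.33 km

Replacing a thickness d of crust by seawater at the top must be balanced by replacing crust with mantle at the base: d (ρ_c − ρ_w) = a (ρ_m − ρ_c).
d = a (ρ_m − ρ_c)/(ρ_c − ρ_w) = 19.16 km × 0.49/1.76 = 5.33 km.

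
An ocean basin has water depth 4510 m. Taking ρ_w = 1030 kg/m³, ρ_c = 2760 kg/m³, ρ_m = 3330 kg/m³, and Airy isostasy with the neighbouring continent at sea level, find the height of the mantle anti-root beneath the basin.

Equating mass per unit area of the two columns: replacing crust with seawater at the top is compensated by replacing crust with mantle at the base: d (ρ_c − ρ_w) = a (ρ_m − ρ_c).
a = d (ρ_c − ρ_w)/(ρ_m − ρ_c) = 4510 m × 1730/570 = 13700 m.

13700 m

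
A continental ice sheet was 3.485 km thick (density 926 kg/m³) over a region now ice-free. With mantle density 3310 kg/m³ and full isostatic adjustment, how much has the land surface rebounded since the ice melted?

Removing the load lets mantle flow back in; uplift u satisfies ρ_ice t = ρ_m u.
u = t ρ_ice/ρ_m = 3.485 km × 926/3310 = 0.975 km.

0.975 km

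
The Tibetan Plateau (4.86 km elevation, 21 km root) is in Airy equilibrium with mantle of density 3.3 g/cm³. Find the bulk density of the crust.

2.68 g/cm³

ρ_c h = (ρ_m − ρ_c) r → ρ_c (h + r) = ρ_m r → ρ_c = ρ_m r / (h + r).
ρ_c = 3.3 × 21 km / (4.86 km + 21 km) = 2.68 g/cm³.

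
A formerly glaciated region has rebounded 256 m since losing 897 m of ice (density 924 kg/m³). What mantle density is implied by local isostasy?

3240 kg/m³

ρ_m = ρ_ice t / u = 924 × 897 m/256 m = 3240 kg/m³.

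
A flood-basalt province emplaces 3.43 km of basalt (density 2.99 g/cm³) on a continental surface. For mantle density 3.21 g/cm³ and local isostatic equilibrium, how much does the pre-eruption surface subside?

Subaerial loading: s = t ρ_load / ρ_m.
s = 3.43 km × 2.99/3.21 = 3.19 km.

3.19 km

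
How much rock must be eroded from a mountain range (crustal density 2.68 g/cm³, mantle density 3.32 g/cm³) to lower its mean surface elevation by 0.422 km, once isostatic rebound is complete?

2.19 km

Net drop Δ = e − u = e − e ρ_c/ρ_m = e (ρ_m − ρ_c)/ρ_m.
e = Δ ρ_m/(ρ_m − ρ_c) = 0.422 km × 3.32/0.64 = 2.19 km.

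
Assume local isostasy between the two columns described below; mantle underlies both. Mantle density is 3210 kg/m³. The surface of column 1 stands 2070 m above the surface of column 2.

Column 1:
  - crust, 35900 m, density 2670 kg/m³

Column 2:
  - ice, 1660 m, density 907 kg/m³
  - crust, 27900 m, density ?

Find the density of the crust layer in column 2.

2890 kg/m³

Take the compensation level at the base of the deeper column (depth z_c below the surface of column 1) and equate Σ ρ_i t_i down to z_c; mantle fills any gap and the z_c terms cancel.
Column 1: 35900×2670 + (z_c − 35900)×3210
Column 2: 2070×0 + 1660×907 + 27900×ρ + (z_c − 2070 − 29560)×3210
The z_c×3210 term appears on both sides and cancels. Collect the known terms of each column as K = Σ(ρt)_known − 3210 × (depth of known layers): K_1 = 95853000 − 3210×35900 = −19386000; K_2 = 1505620 − 3210×(2070 + 29560) = −100026680.
Balance: K_1 = K_2 + 27900×ρ, so ρ = (K_1 − K_2)/27900 = 80640700/27900 = 2890 kg/m³.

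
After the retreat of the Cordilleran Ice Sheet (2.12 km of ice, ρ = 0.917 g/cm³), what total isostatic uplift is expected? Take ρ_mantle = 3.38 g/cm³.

Removing the load lets mantle flow back in; uplift u satisfies ρ_ice t = ρ_m u.
u = t ρ_ice/ρ_m = 2.12 km × 0.917/3.38 = 0.575 km.

0.575 km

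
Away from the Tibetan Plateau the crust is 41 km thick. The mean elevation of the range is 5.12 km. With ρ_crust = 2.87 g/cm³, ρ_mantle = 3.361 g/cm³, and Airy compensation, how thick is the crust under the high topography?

76 km

Root depth r = h ρ_c / (ρ_m − ρ_c) = 5.12 km × 2.87 / 0.491 = 29.93 km.
Total thickness = T + h + r = 41 km + 5.12 km + 29.93 km = 76 km.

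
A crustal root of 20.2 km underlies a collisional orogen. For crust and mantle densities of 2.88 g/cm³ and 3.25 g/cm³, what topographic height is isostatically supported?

2.6 km

In Airy isostatic equilibrium: ρ_c h = (ρ_m − ρ_c) r.
h = r (ρ_m − ρ_c) / ρ_c = 20.2 km × (3.25 − 2.88) / 2.88 = 2.6 km.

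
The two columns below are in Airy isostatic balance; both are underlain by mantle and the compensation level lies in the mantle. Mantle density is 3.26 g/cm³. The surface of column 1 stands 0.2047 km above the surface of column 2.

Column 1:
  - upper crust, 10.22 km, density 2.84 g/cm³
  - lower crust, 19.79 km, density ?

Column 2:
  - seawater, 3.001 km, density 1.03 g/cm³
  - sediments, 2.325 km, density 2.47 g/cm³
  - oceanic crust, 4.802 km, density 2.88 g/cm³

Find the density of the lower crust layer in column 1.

Take the compensation level at the base of the deeper column (depth z_c below the surface of column 1) and equate Σ ρ_i t_i down to z_c; mantle fills any gap and the z_c terms cancel.
Column 1: 10.22×2.84 + 19.79×ρ + (z_c − 30.01)×3.26
Column 2: 0.2047×0 + 3.001×1.03 + 2.325×2.47 + 4.802×2.88 + (z_c − 0.2047 − 10.128)×3.26
The z_c×3.26 term appears on both sides and cancels. Collect the known terms of each column as K = Σ(ρt)_known − 3.26 × (depth of known layers): K_1 = 29.0248 − 3.26×30.01 = −68.8078; K_2 = 22.66354 − 3.26×(0.2047 + 10.128) = −11.021062.
Balance: K_1 + 19.79×ρ = K_2, so ρ = (K_2 − K_1)/19.79 = 57.7867/19.79 = 2.92 g/cm³.

2.92 g/cm³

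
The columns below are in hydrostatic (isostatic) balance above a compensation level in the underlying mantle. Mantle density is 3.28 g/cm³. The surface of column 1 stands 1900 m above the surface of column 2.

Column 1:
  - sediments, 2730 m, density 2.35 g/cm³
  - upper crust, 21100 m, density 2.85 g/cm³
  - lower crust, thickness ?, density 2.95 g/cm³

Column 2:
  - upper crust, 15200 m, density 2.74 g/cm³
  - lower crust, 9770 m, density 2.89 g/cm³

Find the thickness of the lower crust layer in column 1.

Take the compensation level at the base of the deeper column (depth z_c below the surface of column 1) and equate Σ ρ_i t_i down to z_c; mantle fills any gap and the z_c terms cancel.
Column 1: 2730×2.35 + 21100×2.85 + x×2.95 + (z_c − 23830 − x)×3.28
Column 2: 1900×0 + 15200×2.74 + 9770×2.89 + (z_c − 1900 − 24970)×3.28
The z_c×3.28 term appears on both sides and cancels. Collect the known terms of each column as K = Σ(ρt)_known − 3.28 × (depth of known layers): K_1 = 66550.5 − 3.28×23830 = −11611.9; K_2 = 69883.3 − 3.28×(1900 + 24970) = −18250.3.
Balance: K_1 − x×(3.28 − 2.95) = K_2, so x = (K_1 − K_2)/(3.28 − 2.95) = 6638.4/0.33 = 20100 m.

20100 m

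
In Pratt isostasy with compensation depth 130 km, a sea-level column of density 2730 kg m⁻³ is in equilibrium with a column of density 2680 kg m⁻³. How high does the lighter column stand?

ρ_ref D = ρ (D + h) → h = D (ρ_ref − ρ)/ρ.
h = 130 km × (2730 − 2680)/2680 = 2.43 km.

2.43 km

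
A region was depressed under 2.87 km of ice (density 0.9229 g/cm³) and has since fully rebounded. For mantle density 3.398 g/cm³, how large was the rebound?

0.779 km

Removing the load lets mantle flow back in; uplift u satisfies ρ_ice t = ρ_m u.
u = t ρ_ice/ρ_m = 2.87 km × 0.9229/3.398 = 0.779 km.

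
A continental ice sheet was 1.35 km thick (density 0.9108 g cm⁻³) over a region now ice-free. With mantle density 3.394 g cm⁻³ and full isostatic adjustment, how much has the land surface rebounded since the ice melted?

0.362 km

Removing the load lets mantle flow back in; uplift u satisfies ρ_ice t = ρ_m u.
u = t ρ_ice/ρ_m = 1.35 km × 0.9108/3.394 = 0.362 km.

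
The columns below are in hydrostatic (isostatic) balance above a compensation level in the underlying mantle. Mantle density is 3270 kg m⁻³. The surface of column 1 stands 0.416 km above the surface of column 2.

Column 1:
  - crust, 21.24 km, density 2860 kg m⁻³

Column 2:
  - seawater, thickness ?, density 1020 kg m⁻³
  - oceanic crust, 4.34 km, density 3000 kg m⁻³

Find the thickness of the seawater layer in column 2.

Take the compensation level at the base of the deeper column (depth z_c below the surface of column 1) and equate Σ ρ_i t_i down to z_c; mantle fills any gap and the z_c terms cancel.
Column 1: 21.24×2860 + (z_c − 21.24)×3270
Column 2: 0.416×0 + x×1020 + 4.34×3000 + (z_c − 0.416 − 4.34 − x)×3270
The z_c×3270 term appears on both sides and cancels. Collect the known terms of each column as K = Σ(ρt)_known − 3270 × (depth of known layers): K_1 = 60746.4 − 3270×21.24 = −8708.4; K_2 = 13020 − 3270×(0.416 + 4.34) = −2532.12.
Balance: K_1 = K_2 − x×(3270 − 1020), so x = (K_2 − K_1)/(3270 − 1020) = 6176.28/2250 = 2.75 km.

2.75 km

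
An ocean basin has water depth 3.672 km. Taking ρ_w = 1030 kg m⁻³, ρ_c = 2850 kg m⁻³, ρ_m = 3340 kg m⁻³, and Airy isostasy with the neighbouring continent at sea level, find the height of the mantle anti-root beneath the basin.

Equating mass per unit area of the two columns: replacing crust with seawater at the top is compensated by replacing crust with mantle at the base: d (ρ_c − ρ_w) = a (ρ_m − ρ_c).
a = d (ρ_c − ρ_w)/(ρ_m − ρ_c) = 3.672 km × 1820/490 = 13.6 km.

13.6 km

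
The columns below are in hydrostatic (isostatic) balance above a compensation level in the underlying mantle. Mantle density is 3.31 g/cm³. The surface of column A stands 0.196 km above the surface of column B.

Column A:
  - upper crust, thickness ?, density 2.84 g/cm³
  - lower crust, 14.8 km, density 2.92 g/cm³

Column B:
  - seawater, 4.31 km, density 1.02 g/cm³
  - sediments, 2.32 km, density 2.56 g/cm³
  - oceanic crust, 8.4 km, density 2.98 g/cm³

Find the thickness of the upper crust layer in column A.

Take the compensation level at the base of the deeper column (depth z_c below the surface of column A) and equate Σ ρ_i t_i down to z_c; mantle fills any gap and the z_c terms cancel.
Column A: x×2.84 + 14.8×2.92 + (z_c − 14.8 − x)×3.31
Column B: 0.196×0 + 4.31×1.02 + 2.32×2.56 + 8.4×2.98 + (z_c − 0.196 − 15.03)×3.31
The z_c×3.31 term appears on both sides and cancels. Collect the known terms of each column as K = Σ(ρt)_known − 3.31 × (depth of known layers): K_A = 43.216 − 3.31×14.8 = −5.772; K_B = 35.3674 − 3.31×(0.196 + 15.03) = −15.03066.
Balance: K_A − x×(3.31 − 2.84) = K_B, so x = (K_A − K_B)/(3.31 − 2.84) = 9.25866/0.47 = 19.7 km.

19.7 km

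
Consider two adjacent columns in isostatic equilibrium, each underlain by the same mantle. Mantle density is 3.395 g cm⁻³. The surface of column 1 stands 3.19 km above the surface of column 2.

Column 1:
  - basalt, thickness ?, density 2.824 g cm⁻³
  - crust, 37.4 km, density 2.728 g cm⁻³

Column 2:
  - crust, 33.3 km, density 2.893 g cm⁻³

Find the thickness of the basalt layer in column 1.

Take the compensation level at the base of the deeper column (depth z_c below the surface of column 1) and equate Σ ρ_i t_i down to z_c; mantle fills any gap and the z_c terms cancel.
Column 1: x×2.824 + 37.4×2.728 + (z_c − 37.4 − x)×3.395
Column 2: 3.19×0 + 33.3×2.893 + (z_c − 3.19 − 33.3)×3.395
The z_c×3.395 term appears on both sides and cancels. Collect the known terms of each column as K = Σ(ρt)_known − 3.395 × (depth of known layers): K_1 = 102.0272 − 3.395×37.4 = −24.9458; K_2 = 96.3369 − 3.395×(3.19 + 33.3) = −27.54665.
Balance: K_1 − x×(3.395 − 2.824) = K_2, so x = (K_1 − K_2)/(3.395 − 2.824) = 2.60085/0.571 = 4.55 km.

4.55 km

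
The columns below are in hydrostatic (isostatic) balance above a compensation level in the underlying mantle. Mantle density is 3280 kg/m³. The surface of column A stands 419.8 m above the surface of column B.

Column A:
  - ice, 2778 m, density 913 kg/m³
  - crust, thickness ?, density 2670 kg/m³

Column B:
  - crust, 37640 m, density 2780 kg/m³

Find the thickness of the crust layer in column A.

Take the compensation level at the base of the deeper column (depth z_c below the surface of column A) and equate Σ ρ_i t_i down to z_c; mantle fills any gap and the z_c terms cancel.
Column A: 2778×913 + x×2670 + (z_c − 2778 − x)×3280
Column B: 419.8×0 + 37640×2780 + (z_c − 419.8 − 37640)×3280
The z_c×3280 term appears on both sides and cancels. Collect the known terms of each column as K = Σ(ρt)_known − 3280 × (depth of known layers): K_A = 2536314 − 3280×2778 = −6575526; K_B = 104639200 − 3280×(419.8 + 37640) = −20196944.
Balance: K_A − x×(3280 − 2670) = K_B, so x = (K_A − K_B)/(3280 − 2670) = 13621400/610 = 22300 m.

22300 m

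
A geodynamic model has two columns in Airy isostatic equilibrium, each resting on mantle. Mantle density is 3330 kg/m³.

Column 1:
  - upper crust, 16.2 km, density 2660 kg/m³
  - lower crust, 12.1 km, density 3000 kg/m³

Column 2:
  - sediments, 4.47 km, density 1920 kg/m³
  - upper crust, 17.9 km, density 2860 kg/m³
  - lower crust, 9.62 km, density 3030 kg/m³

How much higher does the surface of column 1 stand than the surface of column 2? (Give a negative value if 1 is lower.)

For any compensation level in the mantle, the mantle terms cancel and isostasy reduces to e = (Σt_1 − Σt_2) − (Σ(ρt)_1 − Σ(ρt)_2) / ρ_m.
Σt_1 = 28.3 km; Σt_2 = 31.99 km; Σ(ρt)_1 = 79392; Σ(ρt)_2 = 88925 (in km·kg/m³).
e = (28.3 − 31.99) − (79392 − 88925) / 3330 = −0.827 km.

−0.827 km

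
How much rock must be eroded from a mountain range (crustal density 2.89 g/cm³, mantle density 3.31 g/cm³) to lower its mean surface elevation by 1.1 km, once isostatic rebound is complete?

8.67 km

Net drop Δ = e − u = e − e ρ_c/ρ_m = e (ρ_m − ρ_c)/ρ_m.
e = Δ ρ_m/(ρ_m − ρ_c) = 1.1 km × 3.31/0.42 = 8.67 km.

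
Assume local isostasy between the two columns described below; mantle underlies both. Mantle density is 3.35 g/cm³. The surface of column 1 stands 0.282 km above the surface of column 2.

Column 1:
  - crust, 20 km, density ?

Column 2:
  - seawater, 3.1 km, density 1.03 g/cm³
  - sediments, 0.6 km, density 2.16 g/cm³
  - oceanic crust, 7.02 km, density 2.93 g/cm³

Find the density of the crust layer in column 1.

2.76 g/cm³

Take the compensation level at the base of the deeper column (depth z_c below the surface of column 1) and equate Σ ρ_i t_i down to z_c; mantle fills any gap and the z_c terms cancel.
Column 1: 20×ρ + (z_c − 20)×3.35
Column 2: 0.282×0 + 3.1×1.03 + 0.6×2.16 + 7.02×2.93 + (z_c − 0.282 − 10.72)×3.35
The z_c×3.35 term appears on both sides and cancels. Collect the known terms of each column as K = Σ(ρt)_known − 3.35 × (depth of known layers): K_1 = 0 − 3.35×20 = −67; K_2 = 25.0576 − 3.35×(0.282 + 10.72) = −11.7991.
Balance: K_1 + 20×ρ = K_2, so ρ = (K_2 − K_1)/20 = 55.2009/20 = 2.76 g/cm³.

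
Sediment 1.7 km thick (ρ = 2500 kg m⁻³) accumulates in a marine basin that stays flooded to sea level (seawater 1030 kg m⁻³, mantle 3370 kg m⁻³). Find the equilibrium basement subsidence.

Submarine loading: the sediment displaces seawater, and the subsidence is in turn flooded, so s (ρ_m − ρ_w) = t (ρ_sed − ρ_w).
s = 1.7 km × (2500 − 1030) / (3370 − 1030) = 1.07 km.

1.07 km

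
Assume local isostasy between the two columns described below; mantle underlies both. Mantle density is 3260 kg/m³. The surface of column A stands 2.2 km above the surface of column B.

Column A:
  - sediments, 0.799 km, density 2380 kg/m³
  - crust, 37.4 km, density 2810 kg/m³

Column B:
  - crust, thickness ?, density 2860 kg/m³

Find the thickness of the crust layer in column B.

25.9 km

Take the compensation level at the base of the deeper column (depth z_c below the surface of column A) and equate Σ ρ_i t_i down to z_c; mantle fills any gap and the z_c terms cancel.
Column A: 0.799×2380 + 37.4×2810 + (z_c − 38.199)×3260
Column B: 2.2×0 + x×2860 + (z_c − 2.2 − 0 − x)×3260
The z_c×3260 term appears on both sides and cancels. Collect the known terms of each column as K = Σ(ρt)_known − 3260 × (depth of known layers): K_A = 106995.62 − 3260×38.199 = −17533.12; K_B = 0 − 3260×(2.2 + 0) = −7172.
Balance: K_A = K_B − x×(3260 − 2860), so x = (K_B − K_A)/(3260 − 2860) = 10361.1/400 = 25.9 km.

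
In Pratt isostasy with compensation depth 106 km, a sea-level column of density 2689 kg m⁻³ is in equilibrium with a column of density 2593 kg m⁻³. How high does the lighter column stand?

ρ_ref D = ρ (D + h) → h = D (ρ_ref − ρ)/ρ.
h = 106 km × (2689 − 2593)/2593 = 3.92 km.

3.92 km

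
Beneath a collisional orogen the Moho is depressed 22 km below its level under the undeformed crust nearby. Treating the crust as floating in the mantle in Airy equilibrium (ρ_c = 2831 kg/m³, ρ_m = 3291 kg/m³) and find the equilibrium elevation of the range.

3.57 km

Balancing pressure at the compensation depth: ρ_c h = (ρ_m − ρ_c) r.
h = r (ρ_m − ρ_c) / ρ_c = 22 km × (3291 − 2831) / 2831 = 3.57 km.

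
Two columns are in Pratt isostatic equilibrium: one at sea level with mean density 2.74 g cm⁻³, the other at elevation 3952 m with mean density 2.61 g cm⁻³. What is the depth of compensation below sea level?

79300 m

ρ_ref D = ρ (D + h) → D (ρ_ref − ρ) = ρ h.
D = ρ h/(ρ_ref − ρ) = 2.61 × 3952 m/(2.74 − 2.61) = 79300 m.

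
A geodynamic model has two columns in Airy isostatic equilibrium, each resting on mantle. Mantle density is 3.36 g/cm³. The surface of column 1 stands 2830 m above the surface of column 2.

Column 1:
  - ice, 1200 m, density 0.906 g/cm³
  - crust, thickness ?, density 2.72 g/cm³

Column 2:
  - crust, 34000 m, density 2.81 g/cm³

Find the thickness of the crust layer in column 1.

39500 m

Take the compensation level at the base of the deeper column (depth z_c below the surface of column 1) and equate Σ ρ_i t_i down to z_c; mantle fills any gap and the z_c terms cancel.
Column 1: 1200×0.906 + x×2.72 + (z_c − 1200 − x)×3.36
Column 2: 2830×0 + 34000×2.81 + (z_c − 2830 − 34000)×3.36
The z_c×3.36 term appears on both sides and cancels. Collect the known terms of each column as K = Σ(ρt)_known − 3.36 × (depth of known layers): K_1 = 1087.2 − 3.36×1200 = −2944.8; K_2 = 95540 − 3.36×(2830 + 34000) = −28208.8.
Balance: K_1 − x×(3.36 − 2.72) = K_2, so x = (K_1 − K_2)/(3.36 − 2.72) = 25264/0.64 = 39500 m.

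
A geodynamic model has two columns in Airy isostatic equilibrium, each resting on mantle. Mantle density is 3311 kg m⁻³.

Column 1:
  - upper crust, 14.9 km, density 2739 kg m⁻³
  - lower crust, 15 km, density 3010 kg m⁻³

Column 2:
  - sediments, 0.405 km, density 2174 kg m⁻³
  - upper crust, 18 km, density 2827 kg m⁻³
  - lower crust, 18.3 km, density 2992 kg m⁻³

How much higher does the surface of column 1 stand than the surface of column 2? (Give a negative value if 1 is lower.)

−0.596 km

For any compensation level in the mantle, the mantle terms cancel and isostasy reduces to e = (Σt_1 − Σt_2) − (Σ(ρt)_1 − Σ(ρt)_2) / ρ_m.
Σt_1 = 29.9 km; Σt_2 = 36.705 km; Σ(ρt)_1 = 85961.1; Σ(ρt)_2 = 106520.07 (in km·kg m⁻³).
e = (29.9 − 36.705) − (85961.1 − 106520.07) / 3311 = −0.596 km.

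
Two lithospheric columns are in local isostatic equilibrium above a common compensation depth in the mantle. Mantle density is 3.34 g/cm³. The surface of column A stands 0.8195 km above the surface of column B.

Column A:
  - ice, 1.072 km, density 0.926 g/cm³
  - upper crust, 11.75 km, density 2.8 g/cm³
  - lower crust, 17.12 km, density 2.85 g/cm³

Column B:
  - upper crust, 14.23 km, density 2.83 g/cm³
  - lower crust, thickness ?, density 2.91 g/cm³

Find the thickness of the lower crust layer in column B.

17 km

Take the compensation level at the base of the deeper column (depth z_c below the surface of column A) and equate Σ ρ_i t_i down to z_c; mantle fills any gap and the z_c terms cancel.
Column A: 1.072×0.926 + 11.75×2.8 + 17.12×2.85 + (z_c − 29.942)×3.34
Column B: 0.8195×0 + 14.23×2.83 + x×2.91 + (z_c − 0.8195 − 14.23 − x)×3.34
The z_c×3.34 term appears on both sides and cancels. Collect the known terms of each column as K = Σ(ρt)_known − 3.34 × (depth of known layers): K_A = 82.684672 − 3.34×29.942 = −17.321608; K_B = 40.2709 − 3.34×(0.8195 + 14.23) = −9.99443.
Balance: K_A = K_B − x×(3.34 − 2.91), so x = (K_B − K_A)/(3.34 − 2.91) = 7.32718/0.43 = 17 km.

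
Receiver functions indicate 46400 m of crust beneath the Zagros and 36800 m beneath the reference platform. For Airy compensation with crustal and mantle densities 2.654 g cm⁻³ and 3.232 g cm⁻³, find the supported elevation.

Excess crust Δ = 46400 m − 36800 m = 9600 m, split between elevation h and root r with h + r = Δ.
Airy balance ρ_c h = (ρ_m − ρ_c) r gives r = h ρ_c/(ρ_m − ρ_c), so h (1 + ρ_c/(ρ_m − ρ_c)) = Δ, i.e. h = Δ (ρ_m − ρ_c)/ρ_m.
h = 9600 m × 0.578/3.232 = 1720 m.

1720 m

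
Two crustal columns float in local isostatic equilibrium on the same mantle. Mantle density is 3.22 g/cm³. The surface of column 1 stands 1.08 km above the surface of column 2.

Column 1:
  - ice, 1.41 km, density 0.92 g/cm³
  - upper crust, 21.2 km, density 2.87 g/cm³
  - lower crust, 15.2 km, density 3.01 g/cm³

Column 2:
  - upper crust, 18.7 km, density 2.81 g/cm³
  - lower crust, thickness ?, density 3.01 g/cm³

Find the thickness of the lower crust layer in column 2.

Take the compensation level at the base of the deeper column (depth z_c below the surface of column 1) and equate Σ ρ_i t_i down to z_c; mantle fills any gap and the z_c terms cancel.
Column 1: 1.41×0.92 + 21.2×2.87 + 15.2×3.01 + (z_c − 37.81)×3.22
Column 2: 1.08×0 + 18.7×2.81 + x×3.01 + (z_c − 1.08 − 18.7 − x)×3.22
The z_c×3.22 term appears on both sides and cancels. Collect the known terms of each column as K = Σ(ρt)_known − 3.22 × (depth of known layers): K_1 = 107.8932 − 3.22×37.81 = −13.855; K_2 = 52.547 − 3.22×(1.08 + 18.7) = −11.1446.
Balance: K_1 = K_2 − x×(3.22 − 3.01), so x = (K_2 − K_1)/(3.22 − 3.01) = 2.7104/0.21 = 12.9 km.

12.9 km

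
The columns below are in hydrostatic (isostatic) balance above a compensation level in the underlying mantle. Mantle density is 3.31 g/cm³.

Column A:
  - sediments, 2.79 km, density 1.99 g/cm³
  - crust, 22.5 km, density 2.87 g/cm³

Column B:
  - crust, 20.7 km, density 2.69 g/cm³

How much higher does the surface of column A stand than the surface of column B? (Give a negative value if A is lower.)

0.226 km

For any compensation level in the mantle, the mantle terms cancel and isostasy reduces to e = (Σt_A − Σt_B) − (Σ(ρt)_A − Σ(ρt)_B) / ρ_m.
Σt_A = 25.29 km; Σt_B = 20.7 km; Σ(ρt)_A = 70.1271; Σ(ρt)_B = 55.683 (in km·g/cm³).
e = (25.29 − 20.7) − (70.1271 − 55.683) / 3.31 = 0.226 km.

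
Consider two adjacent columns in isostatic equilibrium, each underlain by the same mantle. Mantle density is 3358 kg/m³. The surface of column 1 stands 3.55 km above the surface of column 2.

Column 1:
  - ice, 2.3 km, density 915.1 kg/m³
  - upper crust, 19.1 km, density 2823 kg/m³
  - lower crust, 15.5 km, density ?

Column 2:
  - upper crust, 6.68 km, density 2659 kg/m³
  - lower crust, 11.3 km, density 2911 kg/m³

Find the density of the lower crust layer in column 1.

2980 kg/m³

Take the compensation level at the base of the deeper column (depth z_c below the surface of column 1) and equate Σ ρ_i t_i down to z_c; mantle fills any gap and the z_c terms cancel.
Column 1: 2.3×915.1 + 19.1×2823 + 15.5×ρ + (z_c − 36.9)×3358
Column 2: 3.55×0 + 6.68×2659 + 11.3×2911 + (z_c − 3.55 − 17.98)×3358
The z_c×3358 term appears on both sides and cancels. Collect the known terms of each column as K = Σ(ρt)_known − 3358 × (depth of known layers): K_1 = 56024.03 − 3358×36.9 = −67886.17; K_2 = 50656.42 − 3358×(3.55 + 17.98) = −21641.32.
Balance: K_1 + 15.5×ρ = K_2, so ρ = (K_2 − K_1)/15.5 = 46244.8/15.5 = 2980 kg/m³.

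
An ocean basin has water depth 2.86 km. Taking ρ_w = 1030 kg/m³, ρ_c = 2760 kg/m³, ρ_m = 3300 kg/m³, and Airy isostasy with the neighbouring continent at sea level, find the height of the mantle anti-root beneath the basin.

9.16 km

In Airy isostatic equilibrium: replacing crust with seawater at the top is compensated by replacing crust with mantle at the base: d (ρ_c − ρ_w) = a (ρ_m − ρ_c).
a = d (ρ_c − ρ_w)/(ρ_m − ρ_c) = 2.86 km × 1730/540 = 9.16 km.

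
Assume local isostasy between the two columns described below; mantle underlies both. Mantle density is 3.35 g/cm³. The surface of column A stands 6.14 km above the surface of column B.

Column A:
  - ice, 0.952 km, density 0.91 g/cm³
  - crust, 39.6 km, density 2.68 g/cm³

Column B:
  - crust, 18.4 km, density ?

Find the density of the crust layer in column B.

2.9 g/cm³

Take the compensation level at the base of the deeper column (depth z_c below the surface of column A) and equate Σ ρ_i t_i down to z_c; mantle fills any gap and the z_c terms cancel.
Column A: 0.952×0.91 + 39.6×2.68 + (z_c − 40.552)×3.35
Column B: 6.14×0 + 18.4×ρ + (z_c − 6.14 − 18.4)×3.35
The z_c×3.35 term appears on both sides and cancels. Collect the known terms of each column as K = Σ(ρt)_known − 3.35 × (depth of known layers): K_A = 106.99432 − 3.35×40.552 = −28.85488; K_B = 0 − 3.35×(6.14 + 18.4) = −82.209.
Balance: K_A = K_B + 18.4×ρ, so ρ = (K_A − K_B)/18.4 = 53.3541/18.4 = 2.9 g/cm³.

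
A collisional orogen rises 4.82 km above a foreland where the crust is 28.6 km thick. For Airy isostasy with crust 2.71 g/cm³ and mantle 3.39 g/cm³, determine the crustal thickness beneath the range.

Root depth r = h ρ_c / (ρ_m − ρ_c) = 4.82 km × 2.71 / 0.68 = 19.21 km.
Total thickness = T + h + r = 28.6 km + 4.82 km + 19.21 km = 52.6 km.

52.6 km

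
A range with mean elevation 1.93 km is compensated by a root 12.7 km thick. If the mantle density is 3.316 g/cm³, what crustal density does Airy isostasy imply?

ρ_c h = (ρ_m − ρ_c) r → ρ_c (h + r) = ρ_m r → ρ_c = ρ_m r / (h + r).
ρ_c = 3.316 × 12.7 km / (1.93 km + 12.7 km) = 2.88 g/cm³.

2.88 g/cm³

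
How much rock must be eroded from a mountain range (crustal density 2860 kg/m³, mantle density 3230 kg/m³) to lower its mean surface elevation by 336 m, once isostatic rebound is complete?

2930 m

Net drop Δ = e − u = e − e ρ_c/ρ_m = e (ρ_m − ρ_c)/ρ_m.
e = Δ ρ_m/(ρ_m − ρ_c) = 336 m × 3230/370 = 2930 m.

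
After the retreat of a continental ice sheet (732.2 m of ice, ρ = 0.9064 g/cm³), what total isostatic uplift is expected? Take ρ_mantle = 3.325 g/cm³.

Removing the load lets mantle flow back in; uplift u satisfies ρ_ice t = ρ_m u.
u = t ρ_ice/ρ_m = 732.2 m × 0.9064/3.325 = 200 m.

200 m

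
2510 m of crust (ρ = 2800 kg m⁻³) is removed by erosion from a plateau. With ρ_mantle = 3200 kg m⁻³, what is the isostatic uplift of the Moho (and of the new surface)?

Unloading: uplift u = e ρ_c/ρ_m = 2510 m × 2800/3200 = 2200 m.

2200 m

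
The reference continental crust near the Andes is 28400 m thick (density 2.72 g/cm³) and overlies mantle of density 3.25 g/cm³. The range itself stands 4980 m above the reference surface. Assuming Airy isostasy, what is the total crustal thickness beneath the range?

Root depth r = h ρ_c / (ρ_m − ρ_c) = 4980 m × 2.72 / 0.53 = 25560 m.
Total thickness = T + h + r = 28400 m + 4980 m + 25560 m = 58900 m.

58900 m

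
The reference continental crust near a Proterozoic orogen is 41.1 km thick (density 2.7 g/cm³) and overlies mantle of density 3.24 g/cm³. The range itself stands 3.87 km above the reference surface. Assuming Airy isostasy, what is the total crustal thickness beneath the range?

Root depth r = h ρ_c / (ρ_m − ρ_c) = 3.87 km × 2.7 / 0.54 = 19.35 km.
Total thickness = T + h + r = 41.1 km + 3.87 km + 19.35 km = 64.3 km.

64.3 km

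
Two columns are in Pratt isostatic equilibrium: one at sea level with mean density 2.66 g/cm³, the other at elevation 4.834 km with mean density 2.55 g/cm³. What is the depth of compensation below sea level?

ρ_ref D = ρ (D + h) → D (ρ_ref − ρ) = ρ h.
D = ρ h/(ρ_ref − ρ) = 2.55 × 4.834 km/(2.66 − 2.55) = 112 km.

112 km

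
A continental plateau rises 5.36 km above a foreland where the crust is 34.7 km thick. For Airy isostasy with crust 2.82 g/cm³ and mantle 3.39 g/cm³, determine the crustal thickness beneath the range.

66.6 km

Root depth r = h ρ_c / (ρ_m − ρ_c) = 5.36 km × 2.82 / 0.57 = 26.52 km.
Total thickness = T + h + r = 34.7 km + 5.36 km + 26.52 km = 66.6 km.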